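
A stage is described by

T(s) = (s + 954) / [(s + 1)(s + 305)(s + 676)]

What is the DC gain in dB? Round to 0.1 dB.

T(0) = 1·954 / (1·305·676) ≈ 0.004627
20 log₁₀(0.004627) ≈ -46.69 dB

-46.7 dB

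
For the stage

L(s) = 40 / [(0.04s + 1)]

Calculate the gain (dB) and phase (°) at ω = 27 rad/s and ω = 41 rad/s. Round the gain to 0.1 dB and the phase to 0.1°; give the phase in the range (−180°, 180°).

At ω = 27 rad/s:
pole (1 + j27·0.04) = 1 + j1.08 → |·| ≈ 1.4719, ∠ ≈ 47.20°
|L| = 40 · 1 / (1.4719) ≈ 27.176
Gain = 20 log₁₀(27.176) ≈ 28.68 dB
∠L = (0°) − (47.20°) = -47.20°

At ω = 41 rad/s:
pole (1 + j41·0.04) = 1 + j1.64 → |·| ≈ 1.9208, ∠ ≈ 58.63°
|L| = 40 · 1 / (1.9208) ≈ 20.825
Gain = 20 log₁₀(20.825) ≈ 26.37 dB
∠L = (0°) − (58.63°) = -58.63°

ω = 27: 28.7 dB, -47.2°; ω = 41: 26.4 dB, -58.6°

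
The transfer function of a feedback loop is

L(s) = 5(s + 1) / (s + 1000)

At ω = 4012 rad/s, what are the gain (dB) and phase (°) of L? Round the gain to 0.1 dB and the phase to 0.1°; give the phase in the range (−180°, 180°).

13.7 dB, 14.0°

At s = jω = j4012:
zero (s+1): 1 + j4012 → |·| = √(1²+4012²) = √16096145 ≈ 4012, ∠ = arctan(4012/1) ≈ 89.99°
pole (s+1000): 1000 + j4012 → |·| = √(1000²+4012²) = √17096144 ≈ 4134.7, ∠ = arctan(4012/1000) ≈ 76.00°
|L| = 5 · 4012 / 4134.7 ≈ 4.8516
Gain = 20 log₁₀(4.8516) ≈ 13.72 dB
∠L = 89.99° − 76.00° = 13.99°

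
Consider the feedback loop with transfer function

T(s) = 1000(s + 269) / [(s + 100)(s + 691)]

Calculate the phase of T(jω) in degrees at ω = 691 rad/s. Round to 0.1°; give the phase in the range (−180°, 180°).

-58.0°

At s = jω = j691:
zero (s+269): 269 + j691 → |·| = √(269²+691²) = √549842 ≈ 741.51, ∠ = arctan(691/269) ≈ 68.73°
pole (s+100): 100 + j691 → |·| = √(100²+691²) = √487481 ≈ 698.2, ∠ = arctan(691/100) ≈ 81.77°
pole (s+691): 691 + j691 → |·| = √(691²+691²) = √954962 ≈ 977.22, ∠ = arctan(691/691) ≈ 45.00°
∠T = 68.73° − 126.77° = -58.04°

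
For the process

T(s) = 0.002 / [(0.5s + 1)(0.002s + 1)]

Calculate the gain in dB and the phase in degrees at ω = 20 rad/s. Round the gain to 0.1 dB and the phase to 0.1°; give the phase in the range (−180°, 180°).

-74.0 dB, -86.6°

At ω = 20 rad/s:
pole (1 + j20·0.5) = 1 + j10 → |·| ≈ 10.05, ∠ ≈ 84.29°
pole (1 + j20·0.002) = 1 + j0.04 → |·| ≈ 1.0008, ∠ ≈ 2.29°
|T| = 0.002 · 1 / (10.05 · 1.0008) ≈ 0.00019885
Gain = 20 log₁₀(0.00019885) ≈ -74.03 dB
∠T = (0°) − (84.29° + 2.29°) = -86.58°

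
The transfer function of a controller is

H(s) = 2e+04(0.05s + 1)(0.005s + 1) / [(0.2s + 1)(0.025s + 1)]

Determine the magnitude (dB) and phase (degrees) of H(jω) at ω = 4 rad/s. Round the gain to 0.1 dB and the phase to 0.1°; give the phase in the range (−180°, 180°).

At ω = 4 rad/s:
zero (1 + j4·0.05) = 1 + j0.2 → |·| ≈ 1.0198, ∠ ≈ 11.31°
zero (1 + j4·0.005) = 1 + j0.02 → |·| ≈ 1.0002, ∠ ≈ 1.15°
pole (1 + j4·0.2) = 1 + j0.8 → |·| ≈ 1.2806, ∠ ≈ 38.66°
pole (1 + j4·0.025) = 1 + j0.1 → |·| ≈ 1.005, ∠ ≈ 5.71°
|H| = 2e+04 · 1.0198 · 1.0002 / (1.2806 · 1.005) ≈ 15851
Gain = 20 log₁₀(15851) ≈ 84.00 dB
∠H = (11.31° + 1.15°) − (38.66° + 5.71°) = -31.91°

84.0 dB, -31.9°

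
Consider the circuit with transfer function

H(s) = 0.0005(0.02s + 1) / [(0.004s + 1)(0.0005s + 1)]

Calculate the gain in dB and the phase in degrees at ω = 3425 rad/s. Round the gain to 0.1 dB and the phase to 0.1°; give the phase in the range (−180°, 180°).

At ω = 3425 rad/s:
zero (1 + j3425·0.02) = 1 + j68.5 → |·| ≈ 68.507, ∠ ≈ 89.16°
pole (1 + j3425·0.004) = 1 + j13.7 → |·| ≈ 13.736, ∠ ≈ 85.83°
pole (1 + j3425·0.0005) = 1 + j1.7125 → |·| ≈ 1.9831, ∠ ≈ 59.72°
|H| = 0.0005 · 68.507 / (13.736 · 1.9831) ≈ 0.0012575
Gain = 20 log₁₀(0.0012575) ≈ -58.01 dB
∠H = (89.16°) − (85.83° + 59.72°) = -56.39°

-58.0 dB, -56.4°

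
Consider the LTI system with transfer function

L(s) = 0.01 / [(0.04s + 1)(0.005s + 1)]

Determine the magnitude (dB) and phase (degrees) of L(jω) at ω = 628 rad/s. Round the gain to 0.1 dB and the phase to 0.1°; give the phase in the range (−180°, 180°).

At ω = 628 rad/s:
pole (1 + j628·0.04) = 1 + j25.12 → |·| ≈ 25.14, ∠ ≈ 87.72°
pole (1 + j628·0.005) = 1 + j3.14 → |·| ≈ 3.2954, ∠ ≈ 72.33°
|L| = 0.01 · 1 / (25.14 · 3.2954) ≈ 0.00012071
Gain = 20 log₁₀(0.00012071) ≈ -78.37 dB
∠L = (0°) − (87.72° + 72.33°) = -160.05°

-78.4 dB, -160.1°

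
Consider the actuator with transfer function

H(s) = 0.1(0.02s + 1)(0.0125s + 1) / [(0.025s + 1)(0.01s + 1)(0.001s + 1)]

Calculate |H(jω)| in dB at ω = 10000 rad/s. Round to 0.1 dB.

At ω = 10000 rad/s:
zero (1 + j10000·0.02) = 1 + j200 → |·| ≈ 200, ∠ ≈ 89.71°
zero (1 + j10000·0.0125) = 1 + j125 → |·| ≈ 125, ∠ ≈ 89.54°
pole (1 + j10000·0.025) = 1 + j250 → |·| ≈ 250, ∠ ≈ 89.77°
pole (1 + j10000·0.01) = 1 + j100 → |·| ≈ 100, ∠ ≈ 89.43°
pole (1 + j10000·0.001) = 1 + j10 → |·| ≈ 10.05, ∠ ≈ 84.29°
|H| = 0.1 · 200 · 125 / (250 · 100 · 10.05) ≈ 0.0099502
Gain = 20 log₁₀(0.0099502) ≈ -40.04 dB

-40.0 dB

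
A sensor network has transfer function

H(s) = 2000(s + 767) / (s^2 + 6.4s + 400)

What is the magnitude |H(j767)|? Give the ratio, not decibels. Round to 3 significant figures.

3.69

At s = jω = j767:
zero (s+767): 767 + j767 → |·| = √(767²+767²) = √1176578 ≈ 1084.7, ∠ = arctan(767/767) ≈ 45.00°
quadratic: (j767)² + 6.4·j767 + 400 = -587889 + j4908.8 → |·| ≈ 5.8791e+05, ∠ ≈ 179.52°
|H| = 2000 · 1084.7 / 5.8791e+05 ≈ 3.69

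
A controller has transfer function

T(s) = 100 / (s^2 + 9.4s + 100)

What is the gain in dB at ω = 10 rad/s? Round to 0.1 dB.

At s = jω = j10:
quadratic: (j10)² + 9.4·j10 + 100 = 0 + j94 → |·| ≈ 94, ∠ ≈ 90.00°
|T| = 100 / 94 ≈ 1.0638
Gain = 20 log₁₀(1.0638) ≈ 0.54 dB

0.5 dB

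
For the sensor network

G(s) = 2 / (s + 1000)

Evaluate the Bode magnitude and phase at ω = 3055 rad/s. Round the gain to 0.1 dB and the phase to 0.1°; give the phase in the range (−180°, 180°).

-64.1 dB, -71.9°

At s = jω = j3055:
pole (s+1000): 1000 + j3055 → |·| = √(1000²+3055²) = √10333025 ≈ 3214.5, ∠ = arctan(3055/1000) ≈ 71.88°
|G| = 2 / 3214.5 ≈ 0.00062218
Gain = 20 log₁₀(0.00062218) ≈ -64.12 dB
∠G = 0.00° − 71.88° = -71.88°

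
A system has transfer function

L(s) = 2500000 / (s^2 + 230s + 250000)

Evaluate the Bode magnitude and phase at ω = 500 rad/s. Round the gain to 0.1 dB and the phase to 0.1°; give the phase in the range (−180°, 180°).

At s = jω = j500:
quadratic: (j500)² + 230·j500 + 250000 = 0 + j115000 → |·| ≈ 1.15e+05, ∠ ≈ 90.00°
|L| = 2500000 / 1.15e+05 ≈ 21.739
Gain = 20 log₁₀(21.739) ≈ 26.74 dB
∠L = 0.00° − 90.00° = -90.00°

26.7 dB, -90.0°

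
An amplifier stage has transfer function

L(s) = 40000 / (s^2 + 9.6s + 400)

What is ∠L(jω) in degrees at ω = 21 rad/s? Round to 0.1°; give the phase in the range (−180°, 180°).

At s = jω = j21:
quadratic: (j21)² + 9.6·j21 + 400 = -41 + j201.6 → |·| ≈ 205.73, ∠ ≈ 101.50°
∠L = 0.00° − 101.50° = -101.50°

-101.5°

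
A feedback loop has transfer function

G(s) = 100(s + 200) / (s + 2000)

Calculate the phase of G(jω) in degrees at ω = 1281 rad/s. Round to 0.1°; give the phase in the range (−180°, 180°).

At s = jω = j1281:
zero (s+200): 200 + j1281 → |·| = √(200²+1281²) = √1680961 ≈ 1296.5, ∠ = arctan(1281/200) ≈ 81.13°
pole (s+2000): 2000 + j1281 → |·| = √(2000²+1281²) = √5640961 ≈ 2375.1, ∠ = arctan(1281/2000) ≈ 32.64°
∠G = 81.13° − 32.64° = 48.49°

48.5°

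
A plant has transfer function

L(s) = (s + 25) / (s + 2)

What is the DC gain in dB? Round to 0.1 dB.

L(0) = 25 / 2 = 12.5
20 log₁₀(12.5) ≈ 21.94 dB

21.9 dB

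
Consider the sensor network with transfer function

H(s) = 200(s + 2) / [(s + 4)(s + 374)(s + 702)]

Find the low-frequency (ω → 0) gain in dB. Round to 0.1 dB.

-68.4 dB

H(0) = 200·2 / (4·374·702) ≈ 0.00038088
20 log₁₀(0.00038088) ≈ -68.38 dB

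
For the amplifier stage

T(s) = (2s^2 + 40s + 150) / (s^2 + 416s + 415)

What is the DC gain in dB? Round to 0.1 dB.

-8.8 dB

T(0) = 150 / 415 ≈ 0.36145
20 log₁₀(0.36145) ≈ -8.84 dB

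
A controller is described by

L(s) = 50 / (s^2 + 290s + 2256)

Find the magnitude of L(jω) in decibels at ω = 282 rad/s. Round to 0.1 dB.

Substitute s = j282:
Numerator: 50 = 50 + j0
Denominator: (j282)^2 + 290(j282) + 2256 = -77268 + j81780
|N| = √(50² + 0²) ≈ 50, ∠N ≈ 0.00°
|D| = √(77268² + 81780²) ≈ 1.1251e+05, ∠D ≈ 133.38°
|L| = 50 / 1.1251e+05 ≈ 0.0004444
Gain = 20 log₁₀(0.0004444) ≈ -67.04 dB

-67.0 dB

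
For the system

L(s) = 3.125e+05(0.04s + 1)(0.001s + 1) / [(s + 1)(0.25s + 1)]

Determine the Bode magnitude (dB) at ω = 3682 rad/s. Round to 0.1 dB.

34.3 dB

At ω = 3682 rad/s:
zero (1 + j3682·0.04) = 1 + j147.28 → |·| ≈ 147.28, ∠ ≈ 89.61°
zero (1 + j3682·0.001) = 1 + j3.682 → |·| ≈ 3.8154, ∠ ≈ 74.81°
pole (1 + j3682·1) = 1 + j3682 → |·| ≈ 3682, ∠ ≈ 89.98°
pole (1 + j3682·0.25) = 1 + j920.5 → |·| ≈ 920.5, ∠ ≈ 89.94°
|L| = 3.125e+05 · 147.28 · 3.8154 / (3682 · 920.5) ≈ 51.812
Gain = 20 log₁₀(51.812) ≈ 34.29 dB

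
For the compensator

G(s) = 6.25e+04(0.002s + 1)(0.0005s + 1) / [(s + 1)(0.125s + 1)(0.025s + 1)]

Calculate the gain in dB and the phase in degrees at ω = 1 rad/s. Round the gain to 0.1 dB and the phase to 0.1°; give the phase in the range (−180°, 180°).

At ω = 1 rad/s:
zero (1 + j1·0.002) = 1 + j0.002 → |·| ≈ 1, ∠ ≈ 0.11°
zero (1 + j1·0.0005) = 1 + j0.0005 → |·| ≈ 1, ∠ ≈ 0.03°
pole (1 + j1·1) = 1 + j1 → |·| ≈ 1.4142, ∠ ≈ 45.00°
pole (1 + j1·0.125) = 1 + j0.125 → |·| ≈ 1.0078, ∠ ≈ 7.13°
pole (1 + j1·0.025) = 1 + j0.025 → |·| ≈ 1.0003, ∠ ≈ 1.43°
|G| = 6.25e+04 · 1 · 1 / (1.4142 · 1.0078 · 1.0003) ≈ 43839
Gain = 20 log₁₀(43839) ≈ 92.84 dB
∠G = (0.11° + 0.03°) − (45.00° + 7.13° + 1.43°) = -53.42°

92.8 dB, -53.4°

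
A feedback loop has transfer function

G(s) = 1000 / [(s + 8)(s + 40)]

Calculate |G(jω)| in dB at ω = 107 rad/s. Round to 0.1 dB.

At s = jω = j107:
pole (s+8): 8 + j107 → |·| = √(8²+107²) = √11513 ≈ 107.3, ∠ = arctan(107/8) ≈ 85.72°
pole (s+40): 40 + j107 → |·| = √(40²+107²) = √13049 ≈ 114.23, ∠ = arctan(107/40) ≈ 69.50°
|G| = 1000 / 12257 ≈ 0.081586
Gain = 20 log₁₀(0.081586) ≈ -21.77 dB

-21.8 dB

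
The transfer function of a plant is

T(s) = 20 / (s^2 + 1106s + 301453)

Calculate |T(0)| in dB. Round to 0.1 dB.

T(0) = 20 / 301453 ≈ 6.6345e-05
20 log₁₀(6.6345e-05) ≈ -83.56 dB

-83.6 dB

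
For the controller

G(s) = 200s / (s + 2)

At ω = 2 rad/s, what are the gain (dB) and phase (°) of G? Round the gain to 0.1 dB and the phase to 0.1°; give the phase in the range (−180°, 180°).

At s = jω = j2:
zero at origin: s = j2 → |·| = 2, ∠ = 90.00°
pole (s+2): 2 + j2 → |·| = √(2²+2²) = √8 ≈ 2.8284, ∠ = arctan(2/2) ≈ 45.00°
|G| = 200 · 2 / 2.8284 ≈ 141.42
Gain = 20 log₁₀(141.42) ≈ 43.01 dB
∠G = 90.00° − 45.00° = 45.00°

43.0 dB, 45.0°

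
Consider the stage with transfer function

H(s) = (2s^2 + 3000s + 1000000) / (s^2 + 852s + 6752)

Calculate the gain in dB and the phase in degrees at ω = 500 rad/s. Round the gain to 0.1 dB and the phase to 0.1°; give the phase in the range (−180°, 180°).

10.2 dB, -48.2°

Substitute s = j500:
Numerator: 2(j500)^2 + 3000(j500) + 1000000 = 500000 + j1500000
Denominator: (j500)^2 + 852(j500) + 6752 = -243248 + j426000
|N| = √(500000² + 1500000²) ≈ 1.5811e+06, ∠N ≈ 71.57°
|D| = √(243248² + 426000²) ≈ 4.9056e+05, ∠D ≈ 119.73°
|H| = 1.5811e+06 / 4.9056e+05 ≈ 3.2231
Gain = 20 log₁₀(3.2231) ≈ 10.17 dB
∠H = 71.57° − 119.73° = -48.16°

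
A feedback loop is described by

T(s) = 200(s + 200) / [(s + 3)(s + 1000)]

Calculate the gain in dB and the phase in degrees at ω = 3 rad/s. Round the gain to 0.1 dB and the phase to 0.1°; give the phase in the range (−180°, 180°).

19.5 dB, -44.3°

At s = jω = j3:
zero (s+200): 200 + j3 → |·| = √(200²+3²) = √40009 ≈ 200.02, ∠ = arctan(3/200) ≈ 0.86°
pole (s+3): 3 + j3 → |·| = √(3²+3²) = √18 ≈ 4.2426, ∠ = arctan(3/3) ≈ 45.00°
pole (s+1000): 1000 + j3 → |·| = √(1000²+3²) = √1000009 ≈ 1000, ∠ = arctan(3/1000) ≈ 0.17°
|T| = 200 · 200.02 / 4242.6 ≈ 9.4291
Gain = 20 log₁₀(9.4291) ≈ 19.49 dB
∠T = 0.86° − 45.17° = -44.31°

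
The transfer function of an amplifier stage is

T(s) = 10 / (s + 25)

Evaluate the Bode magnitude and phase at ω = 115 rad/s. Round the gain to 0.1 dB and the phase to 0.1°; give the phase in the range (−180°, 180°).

Substitute s = j115:
Numerator: 10 = 10 + j0
Denominator: (j115) + 25 = 25 + j115
|N| = √(10² + 0²) ≈ 10, ∠N ≈ 0.00°
|D| = √(25² + 115²) ≈ 117.69, ∠D ≈ 77.74°
|T| = 10 / 117.69 ≈ 0.084969
Gain = 20 log₁₀(0.084969) ≈ -21.41 dB
∠T = 0.00° − 77.74° = -77.74°

-21.4 dB, -77.7°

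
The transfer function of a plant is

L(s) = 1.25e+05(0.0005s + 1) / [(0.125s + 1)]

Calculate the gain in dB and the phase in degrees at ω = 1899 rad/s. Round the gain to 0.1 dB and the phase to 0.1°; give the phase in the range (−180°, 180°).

57.2 dB, -46.2°

At ω = 1899 rad/s:
zero (1 + j1899·0.0005) = 1 + j0.9495 → |·| ≈ 1.379, ∠ ≈ 43.52°
pole (1 + j1899·0.125) = 1 + j237.375 → |·| ≈ 237.38, ∠ ≈ 89.76°
|L| = 1.25e+05 · 1.379 / (237.38) ≈ 726.16
Gain = 20 log₁₀(726.16) ≈ 57.22 dB
∠L = (43.52°) − (89.76°) = -46.24°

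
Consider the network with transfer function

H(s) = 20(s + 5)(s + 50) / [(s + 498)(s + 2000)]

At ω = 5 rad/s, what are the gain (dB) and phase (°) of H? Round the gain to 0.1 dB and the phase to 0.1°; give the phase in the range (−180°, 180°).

-42.9 dB, 50.0°

At s = jω = j5:
zero (s+5): 5 + j5 → |·| = √(5²+5²) = √50 ≈ 7.0711, ∠ = arctan(5/5) ≈ 45.00°
zero (s+50): 50 + j5 → |·| = √(50²+5²) = √2525 ≈ 50.249, ∠ = arctan(5/50) ≈ 5.71°
pole (s+498): 498 + j5 → |·| = √(498²+5²) = √248029 ≈ 498.03, ∠ = arctan(5/498) ≈ 0.58°
pole (s+2000): 2000 + j5 → |·| = √(2000²+5²) = √4000025 ≈ 2000, ∠ = arctan(5/2000) ≈ 0.14°
|H| = 20 · 355.32 / 9.9606e+05 ≈ 0.0071345
Gain = 20 log₁₀(0.0071345) ≈ -42.93 dB
∠H = 50.71° − 0.72° = 49.99°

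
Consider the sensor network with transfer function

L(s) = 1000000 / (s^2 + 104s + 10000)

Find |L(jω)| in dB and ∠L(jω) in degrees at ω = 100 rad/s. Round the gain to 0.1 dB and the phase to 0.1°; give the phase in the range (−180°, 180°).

At s = jω = j100:
quadratic: (j100)² + 104·j100 + 10000 = 0 + j10400 → |·| ≈ 10400, ∠ ≈ 90.00°
|L| = 1000000 / 10400 ≈ 96.154
Gain = 20 log₁₀(96.154) ≈ 39.66 dB
∠L = 0.00° − 90.00° = -90.00°

39.7 dB, -90.0°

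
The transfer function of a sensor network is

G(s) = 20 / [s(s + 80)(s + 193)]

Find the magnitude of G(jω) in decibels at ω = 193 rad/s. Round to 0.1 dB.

At s = jω = j193:
pole (s+80): 80 + j193 → |·| = √(80²+193²) = √43649 ≈ 208.92, ∠ = arctan(193/80) ≈ 67.49°
pole (s+193): 193 + j193 → |·| = √(193²+193²) = √74498 ≈ 272.94, ∠ = arctan(193/193) ≈ 45.00°
pole at origin: |s| = 193, ∠ = 90.00° (in denominator)
|G| = 20 / 1.1005e+07 ≈ 1.8174e-06
Gain = 20 log₁₀(1.8174e-06) ≈ -114.81 dB

-114.8 dB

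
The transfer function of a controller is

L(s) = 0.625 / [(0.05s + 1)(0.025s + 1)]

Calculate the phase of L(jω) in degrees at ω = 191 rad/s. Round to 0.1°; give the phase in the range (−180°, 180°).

At ω = 191 rad/s:
pole (1 + j191·0.05) = 1 + j9.55 → |·| ≈ 9.6022, ∠ ≈ 84.02°
pole (1 + j191·0.025) = 1 + j4.775 → |·| ≈ 4.8786, ∠ ≈ 78.17°
∠L = (0°) − (84.02° + 78.17°) = -162.19°

-162.2°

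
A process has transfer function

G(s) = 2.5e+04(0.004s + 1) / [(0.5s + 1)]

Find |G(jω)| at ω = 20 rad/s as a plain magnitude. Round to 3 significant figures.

At ω = 20 rad/s:
zero (1 + j20·0.004) = 1 + j0.08 → |·| ≈ 1.0032, ∠ ≈ 4.57°
pole (1 + j20·0.5) = 1 + j10 → |·| ≈ 10.05, ∠ ≈ 84.29°
|G| = 2.5e+04 · 1.0032 / (10.05) ≈ 2495.5

2.50e+03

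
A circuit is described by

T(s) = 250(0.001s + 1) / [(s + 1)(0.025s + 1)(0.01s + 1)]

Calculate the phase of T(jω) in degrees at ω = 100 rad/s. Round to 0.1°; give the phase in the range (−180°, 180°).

At ω = 100 rad/s:
zero (1 + j100·0.001) = 1 + j0.1 → |·| ≈ 1.005, ∠ ≈ 5.71°
pole (1 + j100·1) = 1 + j100 → |·| ≈ 100, ∠ ≈ 89.43°
pole (1 + j100·0.025) = 1 + j2.5 → |·| ≈ 2.6926, ∠ ≈ 68.20°
pole (1 + j100·0.01) = 1 + j1 → |·| ≈ 1.4142, ∠ ≈ 45.00°
∠T = (5.71°) − (89.43° + 68.20° + 45.00°) = -196.92° ≡ 163.08° (principal value)

163.1°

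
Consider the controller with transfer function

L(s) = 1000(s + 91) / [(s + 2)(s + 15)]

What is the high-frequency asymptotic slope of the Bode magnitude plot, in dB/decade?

-20 dB/decade

Each pole contributes −20 dB/decade at high frequency; each zero contributes +20 dB/decade.
Net: 1 zero(s) − 2 pole(s) → -20 dB/decade.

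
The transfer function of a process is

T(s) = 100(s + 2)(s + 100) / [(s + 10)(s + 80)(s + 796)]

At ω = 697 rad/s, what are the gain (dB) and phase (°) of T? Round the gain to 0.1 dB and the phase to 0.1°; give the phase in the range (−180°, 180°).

At s = jω = j697:
zero (s+2): 2 + j697 → |·| = √(2²+697²) = √485813 ≈ 697, ∠ = arctan(697/2) ≈ 89.84°
zero (s+100): 100 + j697 → |·| = √(100²+697²) = √495809 ≈ 704.14, ∠ = arctan(697/100) ≈ 81.84°
pole (s+10): 10 + j697 → |·| = √(10²+697²) = √485909 ≈ 697.07, ∠ = arctan(697/10) ≈ 89.18°
pole (s+80): 80 + j697 → |·| = √(80²+697²) = √492209 ≈ 701.58, ∠ = arctan(697/80) ≈ 83.45°
pole (s+796): 796 + j697 → |·| = √(796²+697²) = √1119425 ≈ 1058, ∠ = arctan(697/796) ≈ 41.21°
|T| = 100 · 4.9079e+05 / 5.1742e+08 ≈ 0.094853
Gain = 20 log₁₀(0.094853) ≈ -20.46 dB
∠T = 171.68° − 213.84° = -42.16°

-20.5 dB, -42.2°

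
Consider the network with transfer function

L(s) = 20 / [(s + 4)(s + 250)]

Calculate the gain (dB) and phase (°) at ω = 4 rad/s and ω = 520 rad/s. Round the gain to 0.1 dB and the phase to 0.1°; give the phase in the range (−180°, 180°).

At s = jω = j4:
pole (s+4): 4 + j4 → |·| = √(4²+4²) = √32 ≈ 5.6569, ∠ = arctan(4/4) ≈ 45.00°
pole (s+250): 250 + j4 → |·| = √(250²+4²) = √62516 ≈ 250.03, ∠ = arctan(4/250) ≈ 0.92°
|L| = 20 / 1414.4 ≈ 0.01414
Gain = 20 log₁₀(0.01414) ≈ -36.99 dB
∠L = 0.00° − 45.92° = -45.92°

At s = jω = j520:
pole (s+4): 4 + j520 → |·| = √(4²+520²) = √270416 ≈ 520.02, ∠ = arctan(520/4) ≈ 89.56°
pole (s+250): 250 + j520 → |·| = √(250²+520²) = √332900 ≈ 576.97, ∠ = arctan(520/250) ≈ 64.32°
|L| = 20 / 3.0004e+05 ≈ 6.6658e-05
Gain = 20 log₁₀(6.6658e-05) ≈ -83.52 dB
∠L = 0.00° − 153.88° = -153.88°

ω = 4: -37.0 dB, -45.9°; ω = 520: -83.5 dB, -153.9°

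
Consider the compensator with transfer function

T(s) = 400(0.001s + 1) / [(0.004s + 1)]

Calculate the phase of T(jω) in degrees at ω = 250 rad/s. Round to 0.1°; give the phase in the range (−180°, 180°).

At ω = 250 rad/s:
zero (1 + j250·0.001) = 1 + j0.25 → |·| ≈ 1.0308, ∠ ≈ 14.04°
pole (1 + j250·0.004) = 1 + j1 → |·| ≈ 1.4142, ∠ ≈ 45.00°
∠T = (14.04°) − (45.00°) = -30.96°

-31.0°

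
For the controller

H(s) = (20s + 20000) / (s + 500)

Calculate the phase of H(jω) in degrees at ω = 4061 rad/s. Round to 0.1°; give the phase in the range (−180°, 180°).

Substitute s = j4061:
Numerator: 20(j4061) + 20000 = 20000 + j81220
Denominator: (j4061) + 500 = 500 + j4061
|N| = √(20000² + 81220²) ≈ 83646, ∠N ≈ 76.17°
|D| = √(500² + 4061²) ≈ 4091.7, ∠D ≈ 82.98°
∠H = 76.17° − 82.98° = -6.81°

-6.8°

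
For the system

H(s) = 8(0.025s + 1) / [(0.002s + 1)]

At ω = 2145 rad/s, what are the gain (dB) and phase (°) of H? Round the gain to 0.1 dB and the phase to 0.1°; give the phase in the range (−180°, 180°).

39.8 dB, 12.1°

At ω = 2145 rad/s:
zero (1 + j2145·0.025) = 1 + j53.625 → |·| ≈ 53.634, ∠ ≈ 88.93°
pole (1 + j2145·0.002) = 1 + j4.29 → |·| ≈ 4.405, ∠ ≈ 76.88°
|H| = 8 · 53.634 / (4.405) ≈ 97.406
Gain = 20 log₁₀(97.406) ≈ 39.77 dB
∠H = (88.93°) − (76.88°) = 12.05°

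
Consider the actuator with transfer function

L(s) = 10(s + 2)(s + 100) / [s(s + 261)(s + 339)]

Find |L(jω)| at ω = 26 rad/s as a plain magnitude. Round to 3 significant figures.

0.0116

At s = jω = j26:
zero (s+2): 2 + j26 → |·| = √(2²+26²) = √680 ≈ 26.077, ∠ = arctan(26/2) ≈ 85.60°
zero (s+100): 100 + j26 → |·| = √(100²+26²) = √10676 ≈ 103.32, ∠ = arctan(26/100) ≈ 14.57°
pole (s+261): 261 + j26 → |·| = √(261²+26²) = √68797 ≈ 262.29, ∠ = arctan(26/261) ≈ 5.69°
pole (s+339): 339 + j26 → |·| = √(339²+26²) = √115597 ≈ 340, ∠ = arctan(26/339) ≈ 4.39°
pole at origin: |s| = 26, ∠ = 90.00° (in denominator)
|L| = 10 · 2694.3 / 2.3186e+06 ≈ 0.01162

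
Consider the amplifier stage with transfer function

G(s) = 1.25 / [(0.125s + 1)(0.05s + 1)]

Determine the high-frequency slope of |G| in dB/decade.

-40 dB/decade

Each pole contributes −20 dB/decade at high frequency; each zero contributes +20 dB/decade.
Net: 0 zero(s) − 2 pole(s) → -40 dB/decade.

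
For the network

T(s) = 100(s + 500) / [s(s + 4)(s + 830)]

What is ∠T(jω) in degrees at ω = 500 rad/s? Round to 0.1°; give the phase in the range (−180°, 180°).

At s = jω = j500:
zero (s+500): 500 + j500 → |·| = √(500²+500²) = √500000 ≈ 707.11, ∠ = arctan(500/500) ≈ 45.00°
pole (s+4): 4 + j500 → |·| = √(4²+500²) = √250016 ≈ 500.02, ∠ = arctan(500/4) ≈ 89.54°
pole (s+830): 830 + j500 → |·| = √(830²+500²) = √938900 ≈ 968.97, ∠ = arctan(500/830) ≈ 31.07°
pole at origin: |s| = 500, ∠ = 90.00° (in denominator)
∠T = 45.00° − 210.61° = -165.61°

-165.6°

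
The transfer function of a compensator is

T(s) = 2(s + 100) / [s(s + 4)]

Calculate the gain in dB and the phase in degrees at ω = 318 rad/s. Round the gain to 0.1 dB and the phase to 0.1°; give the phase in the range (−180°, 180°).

At s = jω = j318:
zero (s+100): 100 + j318 → |·| = √(100²+318²) = √111124 ≈ 333.35, ∠ = arctan(318/100) ≈ 72.54°
pole (s+4): 4 + j318 → |·| = √(4²+318²) = √101140 ≈ 318.03, ∠ = arctan(318/4) ≈ 89.28°
pole at origin: |s| = 318, ∠ = 90.00° (in denominator)
|T| = 2 · 333.35 / 1.0113e+05 ≈ 0.0065925
Gain = 20 log₁₀(0.0065925) ≈ -43.62 dB
∠T = 72.54° − 179.28° = -106.74°

-43.6 dB, -106.7°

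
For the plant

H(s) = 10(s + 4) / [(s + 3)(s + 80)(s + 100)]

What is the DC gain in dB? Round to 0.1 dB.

-55.6 dB

H(0) = 10·4 / (3·80·100) ≈ 0.0016667
20 log₁₀(0.0016667) ≈ -55.56 dB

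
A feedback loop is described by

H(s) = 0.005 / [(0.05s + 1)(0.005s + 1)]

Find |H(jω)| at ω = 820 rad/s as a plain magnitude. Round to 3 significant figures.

2.89e-05

At ω = 820 rad/s:
pole (1 + j820·0.05) = 1 + j41 → |·| ≈ 41.012, ∠ ≈ 88.60°
pole (1 + j820·0.005) = 1 + j4.1 → |·| ≈ 4.2202, ∠ ≈ 76.29°
|H| = 0.005 · 1 / (41.012 · 4.2202) ≈ 2.8889e-05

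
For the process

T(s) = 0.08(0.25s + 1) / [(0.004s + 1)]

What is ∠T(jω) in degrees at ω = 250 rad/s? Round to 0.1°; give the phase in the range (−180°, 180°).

At ω = 250 rad/s:
zero (1 + j250·0.25) = 1 + j62.5 → |·| ≈ 62.508, ∠ ≈ 89.08°
pole (1 + j250·0.004) = 1 + j1 → |·| ≈ 1.4142, ∠ ≈ 45.00°
∠T = (89.08°) − (45.00°) = 44.08°

44.1°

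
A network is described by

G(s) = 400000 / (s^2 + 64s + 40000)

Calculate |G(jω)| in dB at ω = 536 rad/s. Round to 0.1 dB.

At s = jω = j536:
quadratic: (j536)² + 64·j536 + 40000 = -247296 + j34304 → |·| ≈ 2.4966e+05, ∠ ≈ 172.10°
|G| = 400000 / 2.4966e+05 ≈ 1.6022
Gain = 20 log₁₀(1.6022) ≈ 4.09 dB

4.1 dB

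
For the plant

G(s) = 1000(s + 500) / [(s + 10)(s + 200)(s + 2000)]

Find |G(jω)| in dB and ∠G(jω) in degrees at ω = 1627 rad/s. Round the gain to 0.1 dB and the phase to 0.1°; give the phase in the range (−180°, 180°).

-72.1 dB, -138.9°

At s = jω = j1627:
zero (s+500): 500 + j1627 → |·| = √(500²+1627²) = √2897129 ≈ 1702.1, ∠ = arctan(1627/500) ≈ 72.92°
pole (s+10): 10 + j1627 → |·| = √(10²+1627²) = √2647229 ≈ 1627, ∠ = arctan(1627/10) ≈ 89.65°
pole (s+200): 200 + j1627 → |·| = √(200²+1627²) = √2687129 ≈ 1639.2, ∠ = arctan(1627/200) ≈ 82.99°
pole (s+2000): 2000 + j1627 → |·| = √(2000²+1627²) = √6647129 ≈ 2578.2, ∠ = arctan(1627/2000) ≈ 39.13°
|G| = 1000 · 1702.1 / 6.876e+09 ≈ 0.00024754
Gain = 20 log₁₀(0.00024754) ≈ -72.13 dB
∠G = 72.92° − 211.77° = -138.85°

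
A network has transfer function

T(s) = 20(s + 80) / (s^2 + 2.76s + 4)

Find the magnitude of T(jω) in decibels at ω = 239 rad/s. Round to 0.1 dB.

-21.1 dB

At s = jω = j239:
zero (s+80): 80 + j239 → |·| = √(80²+239²) = √63521 ≈ 252.03, ∠ = arctan(239/80) ≈ 71.49°
quadratic: (j239)² + 2.76·j239 + 4 = -57117 + j659.64 → |·| ≈ 57121, ∠ ≈ 179.34°
|T| = 20 · 252.03 / 57121 ≈ 0.088244
Gain = 20 log₁₀(0.088244) ≈ -21.09 dB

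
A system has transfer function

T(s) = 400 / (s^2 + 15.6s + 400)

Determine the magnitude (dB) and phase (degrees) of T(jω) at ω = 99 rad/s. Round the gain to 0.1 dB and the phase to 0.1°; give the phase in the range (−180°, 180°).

At s = jω = j99:
quadratic: (j99)² + 15.6·j99 + 400 = -9401 + j1544.4 → |·| ≈ 9527, ∠ ≈ 170.67°
|T| = 400 / 9527 ≈ 0.041986
Gain = 20 log₁₀(0.041986) ≈ -27.54 dB
∠T = 0.00° − 170.67° = -170.67°

-27.5 dB, -170.7°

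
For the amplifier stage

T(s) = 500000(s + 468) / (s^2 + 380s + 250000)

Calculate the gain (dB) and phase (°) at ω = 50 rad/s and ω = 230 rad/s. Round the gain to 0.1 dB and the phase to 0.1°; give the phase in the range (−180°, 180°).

ω = 50: 59.5 dB, 1.7°; ω = 230: 61.7 dB, 2.3°

At s = jω = j50:
zero (s+468): 468 + j50 → |·| = √(468²+50²) = √221524 ≈ 470.66, ∠ = arctan(50/468) ≈ 6.10°
quadratic: (j50)² + 380·j50 + 250000 = 247500 + j19000 → |·| ≈ 2.4823e+05, ∠ ≈ 4.39°
|T| = 500000 · 470.66 / 2.4823e+05 ≈ 948.03
Gain = 20 log₁₀(948.03) ≈ 59.54 dB
∠T = 6.10° − 4.39° = 1.71°

At s = jω = j230:
zero (s+468): 468 + j230 → |·| = √(468²+230²) = √271924 ≈ 521.46, ∠ = arctan(230/468) ≈ 26.17°
quadratic: (j230)² + 380·j230 + 250000 = 197100 + j87400 → |·| ≈ 2.1561e+05, ∠ ≈ 23.91°
|T| = 500000 · 521.46 / 2.1561e+05 ≈ 1209.3
Gain = 20 log₁₀(1209.3) ≈ 61.65 dB
∠T = 26.17° − 23.91° = 2.26°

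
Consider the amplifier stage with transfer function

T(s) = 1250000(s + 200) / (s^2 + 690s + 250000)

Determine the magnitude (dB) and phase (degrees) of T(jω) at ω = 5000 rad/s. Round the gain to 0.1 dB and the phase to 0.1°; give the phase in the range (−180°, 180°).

48.0 dB, -84.4°

At s = jω = j5000:
zero (s+200): 200 + j5000 → |·| = √(200²+5000²) = √25040000 ≈ 5004, ∠ = arctan(5000/200) ≈ 87.71°
quadratic: (j5000)² + 690·j5000 + 250000 = -24750000 + j3450000 → |·| ≈ 2.4989e+07, ∠ ≈ 172.06°
|T| = 1250000 · 5004 / 2.4989e+07 ≈ 250.31
Gain = 20 log₁₀(250.31) ≈ 47.97 dB
∠T = 87.71° − 172.06° = -84.35°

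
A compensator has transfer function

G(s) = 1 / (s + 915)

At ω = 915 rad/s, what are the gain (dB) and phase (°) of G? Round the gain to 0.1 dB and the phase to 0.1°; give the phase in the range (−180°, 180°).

-62.2 dB, -45.0°

At s = jω = j915:
pole (s+915): 915 + j915 → |·| = √(915²+915²) = √1674450 ≈ 1294, ∠ = arctan(915/915) ≈ 45.00°
|G| = 1 / 1294 ≈ 0.0007728
Gain = 20 log₁₀(0.0007728) ≈ -62.24 dB
∠G = 0.00° − 45.00° = -45.00°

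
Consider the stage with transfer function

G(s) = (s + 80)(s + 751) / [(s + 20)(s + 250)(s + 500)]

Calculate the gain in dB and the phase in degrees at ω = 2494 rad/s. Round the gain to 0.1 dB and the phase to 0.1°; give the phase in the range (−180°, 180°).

At s = jω = j2494:
zero (s+80): 80 + j2494 → |·| = √(80²+2494²) = √6226436 ≈ 2495.3, ∠ = arctan(2494/80) ≈ 88.16°
zero (s+751): 751 + j2494 → |·| = √(751²+2494²) = √6784037 ≈ 2604.6, ∠ = arctan(2494/751) ≈ 73.24°
pole (s+20): 20 + j2494 → |·| = √(20²+2494²) = √6220436 ≈ 2494.1, ∠ = arctan(2494/20) ≈ 89.54°
pole (s+250): 250 + j2494 → |·| = √(250²+2494²) = √6282536 ≈ 2506.5, ∠ = arctan(2494/250) ≈ 84.28°
pole (s+500): 500 + j2494 → |·| = √(500²+2494²) = √6470036 ≈ 2543.6, ∠ = arctan(2494/500) ≈ 78.66°
|G| = 1 · 6.4993e+06 / 1.5901e+10 ≈ 0.00040874
Gain = 20 log₁₀(0.00040874) ≈ -67.77 dB
∠G = 161.40° − 252.48° = -91.08°

-67.8 dB, -91.1°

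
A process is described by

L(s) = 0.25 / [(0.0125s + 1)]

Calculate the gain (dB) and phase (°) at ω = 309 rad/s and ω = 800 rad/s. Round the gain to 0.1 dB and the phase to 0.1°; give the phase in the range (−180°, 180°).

At ω = 309 rad/s:
pole (1 + j309·0.0125) = 1 + j3.8625 → |·| ≈ 3.9899, ∠ ≈ 75.48°
|L| = 0.25 · 1 / (3.9899) ≈ 0.062658
Gain = 20 log₁₀(0.062658) ≈ -24.06 dB
∠L = (0°) − (75.48°) = -75.48°

At ω = 800 rad/s:
pole (1 + j800·0.0125) = 1 + j10 → |·| ≈ 10.05, ∠ ≈ 84.29°
|L| = 0.25 · 1 / (10.05) ≈ 0.024876
Gain = 20 log₁₀(0.024876) ≈ -32.08 dB
∠L = (0°) − (84.29°) = -84.29°

ω = 309: -24.1 dB, -75.5°; ω = 800: -32.1 dB, -84.3°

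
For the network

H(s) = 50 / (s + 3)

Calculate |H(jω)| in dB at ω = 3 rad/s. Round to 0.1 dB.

21.4 dB

Substitute s = j3:
Numerator: 50 = 50 + j0
Denominator: (j3) + 3 = 3 + j3
|N| = √(50² + 0²) ≈ 50, ∠N ≈ 0.00°
|D| = √(3² + 3²) ≈ 4.2426, ∠D ≈ 45.00°
|H| = 50 / 4.2426 ≈ 11.785
Gain = 20 log₁₀(11.785) ≈ 21.43 dB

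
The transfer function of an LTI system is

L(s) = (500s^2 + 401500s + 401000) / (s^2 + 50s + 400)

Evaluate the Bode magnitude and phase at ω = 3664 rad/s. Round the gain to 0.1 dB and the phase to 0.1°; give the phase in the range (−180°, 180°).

Substitute s = j3664:
Numerator: 500(j3664)^2 + 401500(j3664) + 401000 = -6712047000 + j1471096000
Denominator: (j3664)^2 + 50(j3664) + 400 = -13424496 + j183200
|N| = √(6712047000² + 1471096000²) ≈ 6.8714e+09, ∠N ≈ 167.64°
|D| = √(13424496² + 183200²) ≈ 1.3426e+07, ∠D ≈ 179.22°
|L| = 6.8714e+09 / 1.3426e+07 ≈ 511.8
Gain = 20 log₁₀(511.8) ≈ 54.18 dB
∠L = 167.64° − 179.22° = -11.58°

54.2 dB, -11.6°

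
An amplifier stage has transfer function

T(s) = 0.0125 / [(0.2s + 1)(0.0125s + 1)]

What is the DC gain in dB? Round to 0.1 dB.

T(0) = 0.0125 · 1 / 1 = 0.0125
20 log₁₀(0.0125) ≈ -38.06 dB

-38.1 dB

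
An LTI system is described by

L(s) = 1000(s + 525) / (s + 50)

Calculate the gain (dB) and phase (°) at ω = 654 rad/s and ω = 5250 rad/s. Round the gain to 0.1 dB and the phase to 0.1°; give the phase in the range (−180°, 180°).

ω = 654: 62.1 dB, -34.4°; ω = 5250: 60.0 dB, -5.2°

At s = jω = j654:
zero (s+525): 525 + j654 → |·| = √(525²+654²) = √703341 ≈ 838.65, ∠ = arctan(654/525) ≈ 51.24°
pole (s+50): 50 + j654 → |·| = √(50²+654²) = √430216 ≈ 655.91, ∠ = arctan(654/50) ≈ 85.63°
|L| = 1000 · 838.65 / 655.91 ≈ 1278.6
Gain = 20 log₁₀(1278.6) ≈ 62.13 dB
∠L = 51.24° − 85.63° = -34.39°

At s = jω = j5250:
zero (s+525): 525 + j5250 → |·| = √(525²+5250²) = √27838125 ≈ 5276.2, ∠ = arctan(5250/525) ≈ 84.29°
pole (s+50): 50 + j5250 → |·| = √(50²+5250²) = √27565000 ≈ 5250.2, ∠ = arctan(5250/50) ≈ 89.45°
|L| = 1000 · 5276.2 / 5250.2 ≈ 1005
Gain = 20 log₁₀(1005) ≈ 60.04 dB
∠L = 84.29° − 89.45° = -5.16°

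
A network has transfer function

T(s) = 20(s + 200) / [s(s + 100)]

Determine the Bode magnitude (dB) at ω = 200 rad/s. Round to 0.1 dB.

-18.0 dB

At s = jω = j200:
zero (s+200): 200 + j200 → |·| = √(200²+200²) = √80000 ≈ 282.84, ∠ = arctan(200/200) ≈ 45.00°
pole (s+100): 100 + j200 → |·| = √(100²+200²) = √50000 ≈ 223.61, ∠ = arctan(200/100) ≈ 63.43°
pole at origin: |s| = 200, ∠ = 90.00° (in denominator)
|T| = 20 · 282.84 / 44722 ≈ 0.12649
Gain = 20 log₁₀(0.12649) ≈ -17.96 dB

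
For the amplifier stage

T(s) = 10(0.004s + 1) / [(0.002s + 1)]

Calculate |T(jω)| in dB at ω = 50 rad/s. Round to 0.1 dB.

At ω = 50 rad/s:
zero (1 + j50·0.004) = 1 + j0.2 → |·| ≈ 1.0198, ∠ ≈ 11.31°
pole (1 + j50·0.002) = 1 + j0.1 → |·| ≈ 1.005, ∠ ≈ 5.71°
|T| = 10 · 1.0198 / (1.005) ≈ 10.147
Gain = 20 log₁₀(10.147) ≈ 20.13 dB

20.1 dB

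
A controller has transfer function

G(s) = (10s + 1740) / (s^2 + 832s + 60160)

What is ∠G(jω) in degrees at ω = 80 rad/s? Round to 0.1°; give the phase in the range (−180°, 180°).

Substitute s = j80:
Numerator: 10(j80) + 1740 = 1740 + j800
Denominator: (j80)^2 + 832(j80) + 60160 = 53760 + j66560
|N| = √(1740² + 800²) ≈ 1915.1, ∠N ≈ 24.69°
|D| = √(53760² + 66560²) ≈ 85559, ∠D ≈ 51.07°
∠G = 24.69° − 51.07° = -26.38°

-26.4°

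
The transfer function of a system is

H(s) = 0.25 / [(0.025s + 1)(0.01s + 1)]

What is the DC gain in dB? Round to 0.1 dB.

-12.0 dB

H(0) = 0.25 · 1 / 1 = 0.25
20 log₁₀(0.25) ≈ -12.04 dB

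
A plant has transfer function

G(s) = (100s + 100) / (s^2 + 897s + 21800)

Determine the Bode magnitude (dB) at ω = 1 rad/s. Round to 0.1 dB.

-43.8 dB

Substitute s = j1:
Numerator: 100(j1) + 100 = 100 + j100
Denominator: (j1)^2 + 897(j1) + 21800 = 21799 + j897
|N| = √(100² + 100²) ≈ 141.42, ∠N ≈ 45.00°
|D| = √(21799² + 897²) ≈ 21817, ∠D ≈ 2.36°
|G| = 141.42 / 21817 ≈ 0.0064821
Gain = 20 log₁₀(0.0064821) ≈ -43.77 dB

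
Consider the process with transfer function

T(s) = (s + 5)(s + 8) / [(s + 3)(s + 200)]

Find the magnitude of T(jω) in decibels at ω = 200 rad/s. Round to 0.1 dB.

At s = jω = j200:
zero (s+5): 5 + j200 → |·| = √(5²+200²) = √40025 ≈ 200.06, ∠ = arctan(200/5) ≈ 88.57°
zero (s+8): 8 + j200 → |·| = √(8²+200²) = √40064 ≈ 200.16, ∠ = arctan(200/8) ≈ 87.71°
pole (s+3): 3 + j200 → |·| = √(3²+200²) = √40009 ≈ 200.02, ∠ = arctan(200/3) ≈ 89.14°
pole (s+200): 200 + j200 → |·| = √(200²+200²) = √80000 ≈ 282.84, ∠ = arctan(200/200) ≈ 45.00°
|T| = 1 · 40044 / 56574 ≈ 0.70782
Gain = 20 log₁₀(0.70782) ≈ -3.00 dB

-3.0 dB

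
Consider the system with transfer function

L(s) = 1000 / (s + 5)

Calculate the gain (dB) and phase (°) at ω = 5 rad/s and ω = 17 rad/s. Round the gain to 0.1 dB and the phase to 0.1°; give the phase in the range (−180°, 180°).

ω = 5: 43.0 dB, -45.0°; ω = 17: 35.0 dB, -73.6°

At s = jω = j5:
pole (s+5): 5 + j5 → |·| = √(5²+5²) = √50 ≈ 7.0711, ∠ = arctan(5/5) ≈ 45.00°
|L| = 1000 / 7.0711 ≈ 141.42
Gain = 20 log₁₀(141.42) ≈ 43.01 dB
∠L = 0.00° − 45.00° = -45.00°

At s = jω = j17:
pole (s+5): 5 + j17 → |·| = √(5²+17²) = √314 ≈ 17.72, ∠ = arctan(17/5) ≈ 73.61°
|L| = 1000 / 17.72 ≈ 56.433
Gain = 20 log₁₀(56.433) ≈ 35.03 dB
∠L = 0.00° − 73.61° = -73.61°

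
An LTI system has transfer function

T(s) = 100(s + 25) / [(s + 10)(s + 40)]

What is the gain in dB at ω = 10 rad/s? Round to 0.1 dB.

13.3 dB

At s = jω = j10:
zero (s+25): 25 + j10 → |·| = √(25²+10²) = √725 ≈ 26.926, ∠ = arctan(10/25) ≈ 21.80°
pole (s+10): 10 + j10 → |·| = √(10²+10²) = √200 ≈ 14.142, ∠ = arctan(10/10) ≈ 45.00°
pole (s+40): 40 + j10 → |·| = √(40²+10²) = √1700 ≈ 41.231, ∠ = arctan(10/40) ≈ 14.04°
|T| = 100 · 26.926 / 583.09 ≈ 4.6178
Gain = 20 log₁₀(4.6178) ≈ 13.29 dB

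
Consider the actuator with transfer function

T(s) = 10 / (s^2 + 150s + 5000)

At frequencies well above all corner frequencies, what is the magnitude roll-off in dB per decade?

-40 dB/decade

Each pole contributes −20 dB/decade at high frequency; each zero contributes +20 dB/decade.
Net: 0 zero(s) − 2 pole(s) → -40 dB/decade.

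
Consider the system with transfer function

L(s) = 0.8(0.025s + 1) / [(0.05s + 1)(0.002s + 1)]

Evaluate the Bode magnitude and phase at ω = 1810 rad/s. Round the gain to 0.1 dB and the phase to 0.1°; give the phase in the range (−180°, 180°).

At ω = 1810 rad/s:
zero (1 + j1810·0.025) = 1 + j45.25 → |·| ≈ 45.261, ∠ ≈ 88.73°
pole (1 + j1810·0.05) = 1 + j90.5 → |·| ≈ 90.506, ∠ ≈ 89.37°
pole (1 + j1810·0.002) = 1 + j3.62 → |·| ≈ 3.7556, ∠ ≈ 74.56°
|L| = 0.8 · 45.261 / (90.506 · 3.7556) ≈ 0.10653
Gain = 20 log₁₀(0.10653) ≈ -19.45 dB
∠L = (88.73°) − (89.37° + 74.56°) = -75.20°

-19.5 dB, -75.2°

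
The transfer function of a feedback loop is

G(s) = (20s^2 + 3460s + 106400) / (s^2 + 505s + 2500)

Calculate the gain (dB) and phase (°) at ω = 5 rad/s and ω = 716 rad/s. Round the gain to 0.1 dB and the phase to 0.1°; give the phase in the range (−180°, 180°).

ω = 5: 29.6 dB, -36.3°; ω = 716: 24.5 dB, 21.6°

Substitute s = j5:
Numerator: 20(j5)^2 + 3460(j5) + 106400 = 105900 + j17300
Denominator: (j5)^2 + 505(j5) + 2500 = 2475 + j2525
|N| = √(105900² + 17300²) ≈ 1.073e+05, ∠N ≈ 9.28°
|D| = √(2475² + 2525²) ≈ 3535.7, ∠D ≈ 45.57°
|G| = 1.073e+05 / 3535.7 ≈ 30.348
Gain = 20 log₁₀(30.348) ≈ 29.64 dB
∠G = 9.28° − 45.57° = -36.29°

Substitute s = j716:
Numerator: 20(j716)^2 + 3460(j716) + 106400 = -10146720 + j2477360
Denominator: (j716)^2 + 505(j716) + 2500 = -510156 + j361580
|N| = √(10146720² + 2477360²) ≈ 1.0445e+07, ∠N ≈ 166.28°
|D| = √(510156² + 361580²) ≈ 6.253e+05, ∠D ≈ 144.67°
|G| = 1.0445e+07 / 6.253e+05 ≈ 16.704
Gain = 20 log₁₀(16.704) ≈ 24.46 dB
∠G = 166.28° − 144.67° = 21.61°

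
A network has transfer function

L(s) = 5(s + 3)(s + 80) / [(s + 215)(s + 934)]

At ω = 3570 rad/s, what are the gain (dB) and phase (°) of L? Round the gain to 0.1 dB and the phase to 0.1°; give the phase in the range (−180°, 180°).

At s = jω = j3570:
zero (s+3): 3 + j3570 → |·| = √(3²+3570²) = √12744909 ≈ 3570, ∠ = arctan(3570/3) ≈ 89.95°
zero (s+80): 80 + j3570 → |·| = √(80²+3570²) = √12751300 ≈ 3570.9, ∠ = arctan(3570/80) ≈ 88.72°
pole (s+215): 215 + j3570 → |·| = √(215²+3570²) = √12791125 ≈ 3576.5, ∠ = arctan(3570/215) ≈ 86.55°
pole (s+934): 934 + j3570 → |·| = √(934²+3570²) = √13617256 ≈ 3690.2, ∠ = arctan(3570/934) ≈ 75.34°
|L| = 5 · 1.2748e+07 / 1.3198e+07 ≈ 4.8295
Gain = 20 log₁₀(4.8295) ≈ 13.68 dB
∠L = 178.67° − 161.89° = 16.78°

13.7 dB, 16.8°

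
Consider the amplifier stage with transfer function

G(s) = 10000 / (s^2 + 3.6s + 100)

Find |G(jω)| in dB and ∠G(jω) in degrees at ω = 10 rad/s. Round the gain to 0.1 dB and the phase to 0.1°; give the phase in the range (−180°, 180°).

48.9 dB, -90.0°

At s = jω = j10:
quadratic: (j10)² + 3.6·j10 + 100 = 0 + j36 → |·| ≈ 36, ∠ ≈ 90.00°
|G| = 10000 / 36 ≈ 277.78
Gain = 20 log₁₀(277.78) ≈ 48.87 dB
∠G = 0.00° − 90.00° = -90.00°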